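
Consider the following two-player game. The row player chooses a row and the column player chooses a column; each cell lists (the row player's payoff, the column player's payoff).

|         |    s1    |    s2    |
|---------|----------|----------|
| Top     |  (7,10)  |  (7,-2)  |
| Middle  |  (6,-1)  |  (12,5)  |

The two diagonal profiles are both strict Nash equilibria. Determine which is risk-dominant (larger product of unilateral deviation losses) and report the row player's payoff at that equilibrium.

12

At (Top, s1): the row player loses 7 − 6 = 1 by deviating; the column player loses 10 − (-2) = 12. Product = 1·12 = 12.
At (Middle, s2): the row player loses 12 − 7 = 5 by deviating; the column player loses 5 − (-1) = 6. Product = 5·6 = 30.
30 > 12, so (Middle, s2) is risk-dominant. The row player's payoff there is 12.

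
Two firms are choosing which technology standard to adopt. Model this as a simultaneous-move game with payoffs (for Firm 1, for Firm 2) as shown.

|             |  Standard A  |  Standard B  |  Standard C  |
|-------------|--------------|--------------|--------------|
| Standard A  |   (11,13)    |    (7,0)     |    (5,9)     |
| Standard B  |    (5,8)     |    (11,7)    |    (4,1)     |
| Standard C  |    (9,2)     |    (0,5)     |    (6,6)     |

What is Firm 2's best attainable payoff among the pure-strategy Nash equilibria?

Both Standard A is a pure NE (Firm 1: 11 ≥ 9; Firm 2: 13 ≥ 9). Firm 2 gets 13.
Both Standard C is a pure NE (Firm 1: 6 ≥ 5; Firm 2: 6 ≥ 5). Firm 2 gets 6.
Every other cell has a profitable deviation for at least one player. Highest of {13, 6} is 13.

13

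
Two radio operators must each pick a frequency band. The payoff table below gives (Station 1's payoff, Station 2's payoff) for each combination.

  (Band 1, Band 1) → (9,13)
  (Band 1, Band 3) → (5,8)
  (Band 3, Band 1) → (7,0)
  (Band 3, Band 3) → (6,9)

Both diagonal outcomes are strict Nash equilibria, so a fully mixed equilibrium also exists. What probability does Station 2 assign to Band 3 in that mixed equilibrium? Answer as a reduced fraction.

2/3

Station 2's mix q on Band 1 must make Station 1 indifferent between Band 1 and Band 3.
Station 1's payoff from Band 1: 9q + 5(1−q). From Band 3: 7q + 6(1−q).
Set equal: 2q = 1(1−q) → q = 1/3.
Probability on Band 3 is 1 − 1/3 = 2/3.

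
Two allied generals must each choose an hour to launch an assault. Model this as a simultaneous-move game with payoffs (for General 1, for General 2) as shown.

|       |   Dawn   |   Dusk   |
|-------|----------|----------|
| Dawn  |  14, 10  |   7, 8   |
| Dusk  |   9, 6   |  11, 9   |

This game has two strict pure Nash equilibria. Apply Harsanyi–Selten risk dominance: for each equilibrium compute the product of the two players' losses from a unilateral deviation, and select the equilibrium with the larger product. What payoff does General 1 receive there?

At both Dawn: General 1 loses 14 − 9 = 5 by deviating; General 2 loses 10 − 8 = 2. Product = 5·2 = 10.
At both Dusk: General 1 loses 11 − 7 = 4 by deviating; General 2 loses 9 − 6 = 3. Product = 4·3 = 12.
12 > 10, so both Dusk is risk-dominant. General 1's payoff there is 11.

11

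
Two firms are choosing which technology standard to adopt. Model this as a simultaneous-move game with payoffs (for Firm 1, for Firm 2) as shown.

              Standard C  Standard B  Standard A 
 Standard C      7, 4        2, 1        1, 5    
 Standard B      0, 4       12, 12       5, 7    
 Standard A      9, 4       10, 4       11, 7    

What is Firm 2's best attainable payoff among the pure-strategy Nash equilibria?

12

Both Standard B is a pure NE (Firm 1: 12 ≥ 10; Firm 2: 12 ≥ 7). Firm 2 gets 12.
Both Standard A is a pure NE (Firm 1: 11 ≥ 5; Firm 2: 7 ≥ 4). Firm 2 gets 7.
Every other cell has a profitable deviation for at least one player. Highest of {12, 7} is 12.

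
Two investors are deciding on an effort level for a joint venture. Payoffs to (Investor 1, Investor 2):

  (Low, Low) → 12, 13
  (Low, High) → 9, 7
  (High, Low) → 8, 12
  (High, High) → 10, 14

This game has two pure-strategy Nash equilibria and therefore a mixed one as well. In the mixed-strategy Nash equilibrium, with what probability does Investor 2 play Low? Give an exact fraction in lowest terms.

1/5

Investor 2's mix q on Low must make Investor 1 indifferent between Low and High.
Investor 1's payoff from Low: 12q + 9(1−q). From High: 8q + 10(1−q).
Set equal: 4q = 1(1−q) → q = 1/5.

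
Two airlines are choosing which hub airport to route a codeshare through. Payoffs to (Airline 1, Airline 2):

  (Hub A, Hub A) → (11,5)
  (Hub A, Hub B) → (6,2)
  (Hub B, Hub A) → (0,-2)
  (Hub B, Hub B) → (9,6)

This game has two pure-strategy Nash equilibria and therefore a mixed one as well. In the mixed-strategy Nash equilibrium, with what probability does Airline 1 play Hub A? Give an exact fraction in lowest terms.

8/11

Airline 1's mix p on Hub A must make Airline 2 indifferent between Hub A and Hub B.
Airline 2's payoff from Hub A: 5p + (-2)(1−p). From Hub B: 2p + 6(1−p).
Set equal: 3p = 8(1−p) → p = 8/11.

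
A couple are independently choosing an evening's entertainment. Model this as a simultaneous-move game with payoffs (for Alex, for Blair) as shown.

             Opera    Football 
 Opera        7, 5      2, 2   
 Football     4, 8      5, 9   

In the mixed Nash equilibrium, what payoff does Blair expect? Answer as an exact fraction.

Alex mixes with probability p on Opera, chosen so Blair is indifferent: 5p + 8(1−p) = 2p + 9(1−p) gives p = 1/4.
Blair's expected payoff is 5·1/4 + 8·3/4 = 29/4.

29/4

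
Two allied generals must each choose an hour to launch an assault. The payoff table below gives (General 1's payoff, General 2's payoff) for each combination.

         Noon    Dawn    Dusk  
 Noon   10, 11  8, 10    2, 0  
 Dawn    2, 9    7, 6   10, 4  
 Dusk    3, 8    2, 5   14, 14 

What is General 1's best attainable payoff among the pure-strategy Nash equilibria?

Both Noon is a pure NE (General 1: 10 ≥ 3; General 2: 11 ≥ 10). General 1 gets 10.
Both Dusk is a pure NE (General 1: 14 ≥ 10; General 2: 14 ≥ 8). General 1 gets 14.
Every other cell has a profitable deviation for at least one player. Highest of {10, 14} is 14.

14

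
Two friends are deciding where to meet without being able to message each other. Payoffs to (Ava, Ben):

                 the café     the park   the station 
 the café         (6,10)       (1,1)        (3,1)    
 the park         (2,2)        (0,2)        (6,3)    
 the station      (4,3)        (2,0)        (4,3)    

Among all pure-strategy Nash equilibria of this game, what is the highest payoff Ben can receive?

10

Both the café is a pure NE (Ava: 6 ≥ 4; Ben: 10 ≥ 1). Ben gets 10.
(the park, the station) is a pure NE (Ava: 6 ≥ 4; Ben: 3 ≥ 2). Ben gets 3.
Every other cell has a profitable deviation for at least one player. Highest of {10, 3} is 10.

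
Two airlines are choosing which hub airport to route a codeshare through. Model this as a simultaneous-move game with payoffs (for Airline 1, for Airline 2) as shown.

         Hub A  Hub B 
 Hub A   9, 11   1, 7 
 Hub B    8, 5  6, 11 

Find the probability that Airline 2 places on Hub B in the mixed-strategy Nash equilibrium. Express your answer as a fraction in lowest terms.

1/6

Airline 2's mix q on Hub A must make Airline 1 indifferent between Hub A and Hub B.
Airline 1's payoff from Hub A: 9q + 1(1−q). From Hub B: 8q + 6(1−q).
Set equal: 1q = 5(1−q) → q = 5/6.
Probability on Hub B is 1 − 5/6 = 1/6.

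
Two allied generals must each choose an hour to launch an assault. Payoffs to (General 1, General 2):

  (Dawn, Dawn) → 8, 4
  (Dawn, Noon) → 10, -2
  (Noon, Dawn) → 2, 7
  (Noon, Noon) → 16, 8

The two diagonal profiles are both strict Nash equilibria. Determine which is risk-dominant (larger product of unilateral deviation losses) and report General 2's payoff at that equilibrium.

At both Dawn: General 1 loses 8 − 2 = 6 by deviating; General 2 loses 4 − (-2) = 6. Product = 6·6 = 36.
At both Noon: General 1 loses 16 − 10 = 6 by deviating; General 2 loses 8 − 7 = 1. Product = 6·1 = 6.
36 > 6, so both Dawn is risk-dominant. General 2's payoff there is 4.

4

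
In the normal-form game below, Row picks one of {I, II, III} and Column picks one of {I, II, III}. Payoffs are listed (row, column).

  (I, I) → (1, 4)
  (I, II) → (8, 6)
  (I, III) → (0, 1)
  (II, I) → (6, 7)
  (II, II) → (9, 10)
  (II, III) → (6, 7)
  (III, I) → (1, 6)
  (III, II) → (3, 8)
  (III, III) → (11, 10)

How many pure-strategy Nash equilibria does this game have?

2

Both II: Row gets 9 (best alternative 8); Column gets 10 (best alternative 7). Neither deviates — NE.
Both III: Row gets 11 (best alternative 6); Column gets 10 (best alternative 8). Neither deviates — NE.
Both I is not a NE: Row would switch to II (6 > 1).
No other cell survives both best-response checks, so there are 2 pure NE.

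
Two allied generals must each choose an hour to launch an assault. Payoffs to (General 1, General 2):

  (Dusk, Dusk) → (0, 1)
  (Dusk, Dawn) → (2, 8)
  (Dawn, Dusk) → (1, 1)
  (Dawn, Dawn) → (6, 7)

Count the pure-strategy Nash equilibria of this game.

1

Both Dawn: General 1 gets 6 (best alternative 2); General 2 gets 7 (best alternative 1). Neither deviates — NE.
Both Dusk is not a NE: General 1 would switch to Dawn (1 > 0).
No other cell survives both best-response checks, so there is 1 pure NE.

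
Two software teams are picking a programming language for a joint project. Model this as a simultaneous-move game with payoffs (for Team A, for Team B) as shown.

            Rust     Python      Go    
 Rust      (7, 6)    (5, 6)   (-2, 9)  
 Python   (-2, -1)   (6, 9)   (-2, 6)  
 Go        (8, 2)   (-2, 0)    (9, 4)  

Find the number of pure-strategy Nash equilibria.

2

Both Python: Team A gets 6 (best alternative 5); Team B gets 9 (best alternative 6). Neither deviates — NE.
Both Go: Team A gets 9 (best alternative -2); Team B gets 4 (best alternative 2). Neither deviates — NE.
Both Rust is not a NE: Team A would switch to Go (8 > 7).
No other cell survives both best-response checks, so there are 2 pure NE.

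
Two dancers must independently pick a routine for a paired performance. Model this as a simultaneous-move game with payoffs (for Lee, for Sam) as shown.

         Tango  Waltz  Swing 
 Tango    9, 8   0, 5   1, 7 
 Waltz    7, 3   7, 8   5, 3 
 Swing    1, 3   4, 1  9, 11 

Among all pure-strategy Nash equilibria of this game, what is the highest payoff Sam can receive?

Both Tango is a pure NE (Lee: 9 ≥ 7; Sam: 8 ≥ 7). Sam gets 8.
Both Waltz is a pure NE (Lee: 7 ≥ 4; Sam: 8 ≥ 3). Sam gets 8.
Both Swing is a pure NE (Lee: 9 ≥ 5; Sam: 11 ≥ 3). Sam gets 11.
Every other cell has a profitable deviation for at least one player. Highest of {8, 8, 11} is 11.

11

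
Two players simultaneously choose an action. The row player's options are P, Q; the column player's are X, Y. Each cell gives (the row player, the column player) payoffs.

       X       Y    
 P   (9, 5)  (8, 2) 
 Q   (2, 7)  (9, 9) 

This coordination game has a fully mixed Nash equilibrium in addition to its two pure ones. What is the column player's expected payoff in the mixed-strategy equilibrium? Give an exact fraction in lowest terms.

The row player mixes with probability p on P, chosen so the column player is indifferent: 5p + 7(1−p) = 2p + 9(1−p) gives p = 2/5.
The column player's expected payoff is 5·2/5 + 7·3/5 = 31/5.

31/5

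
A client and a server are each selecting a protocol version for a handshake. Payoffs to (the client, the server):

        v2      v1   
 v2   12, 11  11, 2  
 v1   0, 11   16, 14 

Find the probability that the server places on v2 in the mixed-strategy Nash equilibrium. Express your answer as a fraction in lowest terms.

The server's mix q on v2 must make the client indifferent between v2 and v1.
The client's payoff from v2: 12q + 11(1−q). From v1: 0q + 16(1−q).
Set equal: 12q = 5(1−q) → q = 5/17.

5/17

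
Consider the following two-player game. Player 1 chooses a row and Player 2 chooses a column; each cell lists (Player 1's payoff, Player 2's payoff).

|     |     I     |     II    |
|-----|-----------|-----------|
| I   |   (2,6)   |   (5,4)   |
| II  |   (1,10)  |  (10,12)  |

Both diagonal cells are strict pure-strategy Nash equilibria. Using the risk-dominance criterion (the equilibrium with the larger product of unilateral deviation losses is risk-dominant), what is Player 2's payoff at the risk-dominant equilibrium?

At both I: Player 1 loses 2 − 1 = 1 by deviating; Player 2 loses 6 − 4 = 2. Product = 1·2 = 2.
At both II: Player 1 loses 10 − 5 = 5 by deviating; Player 2 loses 12 − 10 = 2. Product = 5·2 = 10.
10 > 2, so both II is risk-dominant. Player 2's payoff there is 12.

12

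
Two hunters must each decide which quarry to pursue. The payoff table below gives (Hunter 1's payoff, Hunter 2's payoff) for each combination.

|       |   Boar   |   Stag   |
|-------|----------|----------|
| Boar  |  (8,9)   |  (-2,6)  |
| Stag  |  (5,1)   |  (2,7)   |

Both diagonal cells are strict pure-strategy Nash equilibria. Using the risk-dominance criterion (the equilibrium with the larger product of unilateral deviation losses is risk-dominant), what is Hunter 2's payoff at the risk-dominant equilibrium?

At both Boar: Hunter 1 loses 8 − 5 = 3 by deviating; Hunter 2 loses 9 − 6 = 3. Product = 3·3 = 9.
At both Stag: Hunter 1 loses 2 − (-2) = 4 by deviating; Hunter 2 loses 7 − 1 = 6. Product = 4·6 = 24.
24 > 9, so both Stag is risk-dominant. Hunter 2's payoff there is 7.

7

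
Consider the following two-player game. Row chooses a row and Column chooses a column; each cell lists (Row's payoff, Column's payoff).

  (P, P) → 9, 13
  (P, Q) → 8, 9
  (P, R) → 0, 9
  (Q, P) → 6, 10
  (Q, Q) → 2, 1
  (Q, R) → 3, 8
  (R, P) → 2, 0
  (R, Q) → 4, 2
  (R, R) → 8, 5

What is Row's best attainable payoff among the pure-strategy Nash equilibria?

9

Both P is a pure NE (Row: 9 ≥ 6; Column: 13 ≥ 9). Row gets 9.
Both R is a pure NE (Row: 8 ≥ 3; Column: 5 ≥ 2). Row gets 8.
Every other cell has a profitable deviation for at least one player. Highest of {9, 8} is 9.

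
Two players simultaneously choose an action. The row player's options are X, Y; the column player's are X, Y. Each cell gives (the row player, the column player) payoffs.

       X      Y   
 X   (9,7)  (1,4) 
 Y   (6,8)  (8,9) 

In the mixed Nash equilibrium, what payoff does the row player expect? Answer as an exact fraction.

33/5

The column player mixes with probability q on X, chosen so the row player is indifferent: 9q + 1(1−q) = 6q + 8(1−q) gives q = 7/10.
The row player's expected payoff (from either row, since indifferent) is 9·7/10 + 1·3/10 = 33/5.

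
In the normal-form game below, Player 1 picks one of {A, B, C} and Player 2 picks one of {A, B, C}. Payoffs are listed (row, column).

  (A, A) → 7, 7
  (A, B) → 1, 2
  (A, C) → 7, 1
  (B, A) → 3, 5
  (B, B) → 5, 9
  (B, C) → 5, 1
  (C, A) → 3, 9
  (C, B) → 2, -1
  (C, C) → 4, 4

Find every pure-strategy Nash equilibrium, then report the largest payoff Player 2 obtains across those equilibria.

Both A is a pure NE (Player 1: 7 ≥ 3; Player 2: 7 ≥ 2). Player 2 gets 7.
Both B is a pure NE (Player 1: 5 ≥ 2; Player 2: 9 ≥ 5). Player 2 gets 9.
Every other cell has a profitable deviation for at least one player. Highest of {7, 9} is 9.

9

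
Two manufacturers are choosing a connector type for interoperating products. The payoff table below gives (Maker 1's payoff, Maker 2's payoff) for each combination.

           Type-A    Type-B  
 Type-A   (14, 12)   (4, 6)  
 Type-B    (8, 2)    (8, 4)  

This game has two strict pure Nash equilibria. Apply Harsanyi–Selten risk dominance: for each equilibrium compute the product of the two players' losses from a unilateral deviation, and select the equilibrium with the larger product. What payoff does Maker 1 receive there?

14

At both Type-A: Maker 1 loses 14 − 8 = 6 by deviating; Maker 2 loses 12 − 6 = 6. Product = 6·6 = 36.
At both Type-B: Maker 1 loses 8 − 4 = 4 by deviating; Maker 2 loses 4 − 2 = 2. Product = 4·2 = 8.
36 > 8, so both Type-A is risk-dominant. Maker 1's payoff there is 14.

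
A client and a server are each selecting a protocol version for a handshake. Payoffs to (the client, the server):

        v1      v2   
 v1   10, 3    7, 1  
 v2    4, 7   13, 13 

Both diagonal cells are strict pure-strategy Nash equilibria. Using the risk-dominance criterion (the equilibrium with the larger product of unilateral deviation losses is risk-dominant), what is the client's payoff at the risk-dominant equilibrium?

At both v1: the client loses 10 − 4 = 6 by deviating; the server loses 3 − 1 = 2. Product = 6·2 = 12.
At both v2: the client loses 13 − 7 = 6 by deviating; the server loses 13 − 7 = 6. Product = 6·6 = 36.
36 > 12, so both v2 is risk-dominant. The client's payoff there is 13.

13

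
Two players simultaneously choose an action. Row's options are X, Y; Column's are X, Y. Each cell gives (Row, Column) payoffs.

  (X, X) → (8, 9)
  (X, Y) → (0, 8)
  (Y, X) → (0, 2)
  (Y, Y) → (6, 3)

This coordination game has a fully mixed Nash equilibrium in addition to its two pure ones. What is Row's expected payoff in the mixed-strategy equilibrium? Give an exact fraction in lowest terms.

Column mixes with probability q on X, chosen so Row is indifferent: 8q + 0(1−q) = 0q + 6(1−q) gives q = 3/7.
Row's expected payoff (from either row, since indifferent) is 8·3/7 + 0·4/7 = 24/7.

24/7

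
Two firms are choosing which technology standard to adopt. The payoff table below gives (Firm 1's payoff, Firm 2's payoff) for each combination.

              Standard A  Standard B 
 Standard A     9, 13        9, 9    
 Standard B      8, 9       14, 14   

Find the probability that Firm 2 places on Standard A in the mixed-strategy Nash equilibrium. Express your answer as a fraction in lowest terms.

5/6

Firm 2's mix q on Standard A must make Firm 1 indifferent between Standard A and Standard B.
Firm 1's payoff from Standard A: 9q + 9(1−q). From Standard B: 8q + 14(1−q).
Set equal: 1q = 5(1−q) → q = 5/6.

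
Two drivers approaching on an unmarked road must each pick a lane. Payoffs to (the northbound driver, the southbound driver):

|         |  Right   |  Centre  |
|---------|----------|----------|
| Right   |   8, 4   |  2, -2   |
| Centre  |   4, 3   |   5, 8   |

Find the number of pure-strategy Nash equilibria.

2

Both Right: the northbound driver gets 8 (best alternative 4); the southbound driver gets 4 (best alternative -2). Neither deviates — NE.
Both Centre: the northbound driver gets 5 (best alternative 2); the southbound driver gets 8 (best alternative 3). Neither deviates — NE.
(Right, Centre) is not a NE: the northbound driver would switch to Centre (5 > 2).
No other cell survives both best-response checks, so there are 2 pure NE.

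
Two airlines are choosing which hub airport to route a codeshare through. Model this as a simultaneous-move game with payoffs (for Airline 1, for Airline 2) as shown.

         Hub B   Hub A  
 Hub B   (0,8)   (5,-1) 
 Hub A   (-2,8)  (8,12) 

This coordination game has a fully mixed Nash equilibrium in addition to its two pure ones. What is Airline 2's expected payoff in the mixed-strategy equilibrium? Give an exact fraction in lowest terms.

Airline 1 mixes with probability p on Hub B, chosen so Airline 2 is indifferent: 8p + 8(1−p) = (-1)p + 12(1−p) gives p = 4/13.
Airline 2's expected payoff is 8·4/13 + 8·9/13 = 8.

8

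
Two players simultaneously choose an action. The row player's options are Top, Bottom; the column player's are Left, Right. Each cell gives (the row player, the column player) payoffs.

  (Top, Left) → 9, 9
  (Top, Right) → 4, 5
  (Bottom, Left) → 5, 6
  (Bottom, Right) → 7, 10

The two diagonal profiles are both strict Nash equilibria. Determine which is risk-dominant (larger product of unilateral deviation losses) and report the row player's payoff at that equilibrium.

9

At (Top, Left): the row player loses 9 − 5 = 4 by deviating; the column player loses 9 − 5 = 4. Product = 4·4 = 16.
At (Bottom, Right): the row player loses 7 − 4 = 3 by deviating; the column player loses 10 − 6 = 4. Product = 3·4 = 12.
16 > 12, so (Top, Left) is risk-dominant. The row player's payoff there is 9.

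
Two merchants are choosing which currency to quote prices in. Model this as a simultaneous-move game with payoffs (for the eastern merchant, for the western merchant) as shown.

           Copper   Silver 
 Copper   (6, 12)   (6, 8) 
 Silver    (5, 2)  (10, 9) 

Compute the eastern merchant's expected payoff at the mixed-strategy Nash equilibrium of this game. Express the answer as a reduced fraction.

6

The western merchant mixes with probability q on Copper, chosen so the eastern merchant is indifferent: 6q + 6(1−q) = 5q + 10(1−q) gives q = 4/5.
The eastern merchant's expected payoff (from either row, since indifferent) is 6·4/5 + 6·1/5 = 6.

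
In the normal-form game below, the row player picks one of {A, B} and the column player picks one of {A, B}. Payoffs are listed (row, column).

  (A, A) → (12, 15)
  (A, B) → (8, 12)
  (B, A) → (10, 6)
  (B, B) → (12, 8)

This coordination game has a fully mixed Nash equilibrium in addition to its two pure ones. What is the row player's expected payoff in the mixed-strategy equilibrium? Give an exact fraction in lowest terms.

The column player mixes with probability q on A, chosen so the row player is indifferent: 12q + 8(1−q) = 10q + 12(1−q) gives q = 2/3.
The row player's expected payoff (from either row, since indifferent) is 12·2/3 + 8·1/3 = 32/3.

32/3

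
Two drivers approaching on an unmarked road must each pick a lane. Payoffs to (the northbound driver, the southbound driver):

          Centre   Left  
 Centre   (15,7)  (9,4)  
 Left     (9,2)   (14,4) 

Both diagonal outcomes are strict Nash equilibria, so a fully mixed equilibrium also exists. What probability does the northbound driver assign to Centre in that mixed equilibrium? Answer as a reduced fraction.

The northbound driver's mix p on Centre must make the southbound driver indifferent between Centre and Left.
The southbound driver's payoff from Centre: 7p + 2(1−p). From Left: 4p + 4(1−p).
Set equal: 3p = 2(1−p) → p = 2/5.

2/5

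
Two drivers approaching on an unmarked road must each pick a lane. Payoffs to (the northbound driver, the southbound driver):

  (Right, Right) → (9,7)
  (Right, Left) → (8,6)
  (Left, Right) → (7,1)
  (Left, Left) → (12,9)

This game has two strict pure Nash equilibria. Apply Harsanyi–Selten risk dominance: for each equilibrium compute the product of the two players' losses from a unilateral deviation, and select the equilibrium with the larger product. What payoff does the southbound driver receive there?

9

At both Right: the northbound driver loses 9 − 7 = 2 by deviating; the southbound driver loses 7 − 6 = 1. Product = 2·1 = 2.
At both Left: the northbound driver loses 12 − 8 = 4 by deviating; the southbound driver loses 9 − 1 = 8. Product = 4·8 = 32.
32 > 2, so both Left is risk-dominant. The southbound driver's payoff there is 9.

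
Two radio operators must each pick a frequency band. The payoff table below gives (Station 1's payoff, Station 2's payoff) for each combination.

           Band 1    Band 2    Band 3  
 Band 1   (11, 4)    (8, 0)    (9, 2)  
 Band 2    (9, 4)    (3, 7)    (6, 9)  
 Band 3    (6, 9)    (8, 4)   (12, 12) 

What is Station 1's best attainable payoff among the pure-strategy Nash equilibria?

Both Band 1 is a pure NE (Station 1: 11 ≥ 9; Station 2: 4 ≥ 2). Station 1 gets 11.
Both Band 3 is a pure NE (Station 1: 12 ≥ 9; Station 2: 12 ≥ 9). Station 1 gets 12.
Every other cell has a profitable deviation for at least one player. Highest of {11, 12} is 12.

12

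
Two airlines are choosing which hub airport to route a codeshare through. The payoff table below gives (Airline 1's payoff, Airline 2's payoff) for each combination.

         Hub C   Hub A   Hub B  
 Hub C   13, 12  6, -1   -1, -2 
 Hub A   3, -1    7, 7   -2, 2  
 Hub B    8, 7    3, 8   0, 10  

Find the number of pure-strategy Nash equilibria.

3

Both Hub C: Airline 1 gets 13 (best alternative 8); Airline 2 gets 12 (best alternative -1). Neither deviates — NE.
Both Hub A: Airline 1 gets 7 (best alternative 6); Airline 2 gets 7 (best alternative 2). Neither deviates — NE.
Both Hub B: Airline 1 gets 0 (best alternative -1); Airline 2 gets 10 (best alternative 8). Neither deviates — NE.
(Hub A, Hub C) is not a NE: Airline 1 would switch to Hub C (13 > 3).
No other cell survives both best-response checks, so there are 3 pure NE.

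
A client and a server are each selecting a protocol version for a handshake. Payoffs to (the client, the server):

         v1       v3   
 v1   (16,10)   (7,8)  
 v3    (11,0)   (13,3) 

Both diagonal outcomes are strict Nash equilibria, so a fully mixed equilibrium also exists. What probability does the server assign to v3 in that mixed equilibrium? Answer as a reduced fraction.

5/11

The server's mix q on v1 must make the client indifferent between v1 and v3.
The client's payoff from v1: 16q + 7(1−q). From v3: 11q + 13(1−q).
Set equal: 5q = 6(1−q) → q = 6/11.
Probability on v3 is 1 − 6/11 = 5/11.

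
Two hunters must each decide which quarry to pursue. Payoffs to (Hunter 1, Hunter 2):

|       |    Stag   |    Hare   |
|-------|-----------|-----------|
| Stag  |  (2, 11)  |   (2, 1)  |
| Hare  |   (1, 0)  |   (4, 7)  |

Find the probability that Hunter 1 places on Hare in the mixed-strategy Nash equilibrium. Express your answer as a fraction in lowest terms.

10/17

Hunter 1's mix p on Stag must make Hunter 2 indifferent between Stag and Hare.
Hunter 2's payoff from Stag: 11p + 0(1−p). From Hare: 1p + 7(1−p).
Set equal: 10p = 7(1−p) → p = 7/17.
Probability on Hare is 1 − 7/17 = 10/17.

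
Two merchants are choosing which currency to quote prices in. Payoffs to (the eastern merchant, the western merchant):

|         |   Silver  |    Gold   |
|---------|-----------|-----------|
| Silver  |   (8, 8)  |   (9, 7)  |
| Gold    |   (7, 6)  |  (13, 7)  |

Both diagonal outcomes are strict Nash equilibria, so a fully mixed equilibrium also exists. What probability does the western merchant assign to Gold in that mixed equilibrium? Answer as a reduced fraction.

The western merchant's mix q on Silver must make the eastern merchant indifferent between Silver and Gold.
The eastern merchant's payoff from Silver: 8q + 9(1−q). From Gold: 7q + 13(1−q).
Set equal: 1q = 4(1−q) → q = 4/5.
Probability on Gold is 1 − 4/5 = 1/5.

1/5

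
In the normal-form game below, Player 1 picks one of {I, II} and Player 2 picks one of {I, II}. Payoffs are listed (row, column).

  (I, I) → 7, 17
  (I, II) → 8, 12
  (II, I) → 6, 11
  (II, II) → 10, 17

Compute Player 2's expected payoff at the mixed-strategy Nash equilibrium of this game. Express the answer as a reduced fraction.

Player 1 mixes with probability p on I, chosen so Player 2 is indifferent: 17p + 11(1−p) = 12p + 17(1−p) gives p = 6/11.
Player 2's expected payoff is 17·6/11 + 11·5/11 = 157/11.

157/11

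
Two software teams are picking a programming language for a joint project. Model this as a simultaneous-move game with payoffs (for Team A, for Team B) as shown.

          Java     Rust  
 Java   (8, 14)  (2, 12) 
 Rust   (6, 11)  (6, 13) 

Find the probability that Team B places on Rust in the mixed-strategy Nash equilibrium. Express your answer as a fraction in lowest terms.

1/3

Team B's mix q on Java must make Team A indifferent between Java and Rust.
Team A's payoff from Java: 8q + 2(1−q). From Rust: 6q + 6(1−q).
Set equal: 2q = 4(1−q) → q = 4/6 = 2/3.
Probability on Rust is 1 − 2/3 = 1/3.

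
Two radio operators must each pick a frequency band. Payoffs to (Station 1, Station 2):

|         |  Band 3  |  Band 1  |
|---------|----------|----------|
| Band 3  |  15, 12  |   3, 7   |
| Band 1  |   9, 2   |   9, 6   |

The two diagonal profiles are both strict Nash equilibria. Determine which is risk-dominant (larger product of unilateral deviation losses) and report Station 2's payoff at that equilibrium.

At both Band 3: Station 1 loses 15 − 9 = 6 by deviating; Station 2 loses 12 − 7 = 5. Product = 6·5 = 30.
At both Band 1: Station 1 loses 9 − 3 = 6 by deviating; Station 2 loses 6 − 2 = 4. Product = 6·4 = 24.
30 > 24, so both Band 3 is risk-dominant. Station 2's payoff there is 12.

12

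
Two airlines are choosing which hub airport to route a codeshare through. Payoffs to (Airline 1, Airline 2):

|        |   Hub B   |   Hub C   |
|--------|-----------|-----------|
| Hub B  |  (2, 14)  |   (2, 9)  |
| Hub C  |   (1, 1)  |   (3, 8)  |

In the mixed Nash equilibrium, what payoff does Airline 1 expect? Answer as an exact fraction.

2

Airline 2 mixes with probability q on Hub B, chosen so Airline 1 is indifferent: 2q + 2(1−q) = 1q + 3(1−q) gives q = 1/2.
Airline 1's expected payoff (from either row, since indifferent) is 2·1/2 + 2·1/2 = 2.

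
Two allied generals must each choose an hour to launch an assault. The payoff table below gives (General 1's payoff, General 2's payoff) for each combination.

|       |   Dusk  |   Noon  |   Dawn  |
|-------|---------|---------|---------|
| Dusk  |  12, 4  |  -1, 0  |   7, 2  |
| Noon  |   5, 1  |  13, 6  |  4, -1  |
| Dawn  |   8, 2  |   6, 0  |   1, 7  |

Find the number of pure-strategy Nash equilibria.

2

Both Dusk: General 1 gets 12 (best alternative 8); General 2 gets 4 (best alternative 2). Neither deviates — NE.
Both Noon: General 1 gets 13 (best alternative 6); General 2 gets 6 (best alternative 1). Neither deviates — NE.
Both Dawn is not a NE: General 1 would switch to Dusk (7 > 1).
No other cell survives both best-response checks, so there are 2 pure NE.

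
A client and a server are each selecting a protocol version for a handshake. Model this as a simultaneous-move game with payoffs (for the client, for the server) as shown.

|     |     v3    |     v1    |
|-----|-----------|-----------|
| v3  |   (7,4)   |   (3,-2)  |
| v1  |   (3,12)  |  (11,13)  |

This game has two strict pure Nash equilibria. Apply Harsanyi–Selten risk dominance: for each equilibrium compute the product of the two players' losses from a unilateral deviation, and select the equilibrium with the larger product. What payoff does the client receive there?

At both v3: the client loses 7 − 3 = 4 by deviating; the server loses 4 − (-2) = 6. Product = 4·6 = 24.
At both v1: the client loses 11 − 3 = 8 by deviating; the server loses 13 − 12 = 1. Product = 8·1 = 8.
24 > 8, so both v3 is risk-dominant. The client's payoff there is 7.

7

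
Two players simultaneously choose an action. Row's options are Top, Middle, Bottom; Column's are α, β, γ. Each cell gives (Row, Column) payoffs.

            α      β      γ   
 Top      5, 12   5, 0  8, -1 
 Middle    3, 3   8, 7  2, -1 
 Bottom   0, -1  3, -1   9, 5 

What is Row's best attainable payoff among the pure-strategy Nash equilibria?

9

(Top, α) is a pure NE (Row: 5 ≥ 3; Column: 12 ≥ 0). Row gets 5.
(Middle, β) is a pure NE (Row: 8 ≥ 5; Column: 7 ≥ 3). Row gets 8.
(Bottom, γ) is a pure NE (Row: 9 ≥ 8; Column: 5 ≥ -1). Row gets 9.
Every other cell has a profitable deviation for at least one player. Highest of {5, 8, 9} is 9.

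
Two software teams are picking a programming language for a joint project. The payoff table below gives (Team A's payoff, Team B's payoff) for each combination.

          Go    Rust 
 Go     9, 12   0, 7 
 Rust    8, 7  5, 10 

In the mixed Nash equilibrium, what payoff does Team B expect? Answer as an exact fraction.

71/8

Team A mixes with probability p on Go, chosen so Team B is indifferent: 12p + 7(1−p) = 7p + 10(1−p) gives p = 3/8.
Team B's expected payoff is 12·3/8 + 7·5/8 = 71/8.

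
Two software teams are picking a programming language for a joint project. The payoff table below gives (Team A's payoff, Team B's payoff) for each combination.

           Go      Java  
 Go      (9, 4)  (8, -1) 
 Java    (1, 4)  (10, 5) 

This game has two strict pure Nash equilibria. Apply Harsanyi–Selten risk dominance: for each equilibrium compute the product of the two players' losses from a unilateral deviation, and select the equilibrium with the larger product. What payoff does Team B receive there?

4

At both Go: Team A loses 9 − 1 = 8 by deviating; Team B loses 4 − (-1) = 5. Product = 8·5 = 40.
At both Java: Team A loses 10 − 8 = 2 by deviating; Team B loses 5 − 4 = 1. Product = 2·1 = 2.
40 > 2, so both Go is risk-dominant. Team B's payoff there is 4.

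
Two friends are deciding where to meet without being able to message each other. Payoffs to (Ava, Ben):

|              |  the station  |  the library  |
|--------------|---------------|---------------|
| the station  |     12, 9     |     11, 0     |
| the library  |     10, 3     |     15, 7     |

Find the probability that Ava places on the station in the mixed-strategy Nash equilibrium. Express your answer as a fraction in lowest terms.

4/13

Ava's mix p on the station must make Ben indifferent between the station and the library.
Ben's payoff from the station: 9p + 3(1−p). From the library: 0p + 7(1−p).
Set equal: 9p = 4(1−p) → p = 4/13.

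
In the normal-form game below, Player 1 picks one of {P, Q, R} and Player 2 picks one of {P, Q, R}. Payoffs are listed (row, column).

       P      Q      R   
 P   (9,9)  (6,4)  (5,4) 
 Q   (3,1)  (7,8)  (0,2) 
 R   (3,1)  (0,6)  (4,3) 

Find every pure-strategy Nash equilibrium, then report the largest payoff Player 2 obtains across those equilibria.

Both P is a pure NE (Player 1: 9 ≥ 3; Player 2: 9 ≥ 4). Player 2 gets 9.
Both Q is a pure NE (Player 1: 7 ≥ 6; Player 2: 8 ≥ 2). Player 2 gets 8.
Every other cell has a profitable deviation for at least one player. Highest of {9, 8} is 9.

9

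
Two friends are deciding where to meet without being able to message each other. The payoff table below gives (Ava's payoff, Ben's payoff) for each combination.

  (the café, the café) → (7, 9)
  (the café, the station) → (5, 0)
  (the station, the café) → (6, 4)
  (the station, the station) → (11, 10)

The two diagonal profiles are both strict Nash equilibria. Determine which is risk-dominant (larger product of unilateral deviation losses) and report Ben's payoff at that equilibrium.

10

At both the café: Ava loses 7 − 6 = 1 by deviating; Ben loses 9 − 0 = 9. Product = 1·9 = 9.
At both the station: Ava loses 11 − 5 = 6 by deviating; Ben loses 10 − 4 = 6. Product = 6·6 = 36.
36 > 9, so both the station is risk-dominant. Ben's payoff there is 10.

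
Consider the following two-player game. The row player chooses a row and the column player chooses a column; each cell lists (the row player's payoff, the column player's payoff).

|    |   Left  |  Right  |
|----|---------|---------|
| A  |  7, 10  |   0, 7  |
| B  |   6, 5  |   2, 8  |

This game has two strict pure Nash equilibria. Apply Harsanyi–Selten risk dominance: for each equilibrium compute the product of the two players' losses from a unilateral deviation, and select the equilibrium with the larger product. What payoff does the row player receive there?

2

At (A, Left): the row player loses 7 − 6 = 1 by deviating; the column player loses 10 − 7 = 3. Product = 1·3 = 3.
At (B, Right): the row player loses 2 − 0 = 2 by deviating; the column player loses 8 − 5 = 3. Product = 2·3 = 6.
6 > 3, so (B, Right) is risk-dominant. The row player's payoff there is 2.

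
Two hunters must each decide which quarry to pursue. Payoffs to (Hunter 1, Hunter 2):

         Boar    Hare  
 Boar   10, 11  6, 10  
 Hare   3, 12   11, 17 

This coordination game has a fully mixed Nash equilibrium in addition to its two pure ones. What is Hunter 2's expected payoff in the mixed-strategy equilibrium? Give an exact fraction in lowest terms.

67/6

Hunter 1 mixes with probability p on Boar, chosen so Hunter 2 is indifferent: 11p + 12(1−p) = 10p + 17(1−p) gives p = 5/6.
Hunter 2's expected payoff is 11·5/6 + 12·1/6 = 67/6.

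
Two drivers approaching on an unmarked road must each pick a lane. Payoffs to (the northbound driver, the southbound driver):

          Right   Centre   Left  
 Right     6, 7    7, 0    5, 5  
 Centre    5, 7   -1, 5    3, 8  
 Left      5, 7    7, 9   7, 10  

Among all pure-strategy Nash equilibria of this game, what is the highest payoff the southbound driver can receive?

Both Right is a pure NE (the northbound driver: 6 ≥ 5; the southbound driver: 7 ≥ 5). The southbound driver gets 7.
Both Left is a pure NE (the northbound driver: 7 ≥ 5; the southbound driver: 10 ≥ 9). The southbound driver gets 10.
Every other cell has a profitable deviation for at least one player. Highest of {7, 10} is 10.

10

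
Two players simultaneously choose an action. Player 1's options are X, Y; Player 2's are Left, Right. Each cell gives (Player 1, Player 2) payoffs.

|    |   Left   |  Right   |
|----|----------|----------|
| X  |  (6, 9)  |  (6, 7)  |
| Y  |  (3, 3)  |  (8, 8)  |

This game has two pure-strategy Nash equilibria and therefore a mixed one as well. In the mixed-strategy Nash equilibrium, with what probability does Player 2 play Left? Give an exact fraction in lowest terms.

2/5

Player 2's mix q on Left must make Player 1 indifferent between X and Y.
Player 1's payoff from X: 6q + 6(1−q). From Y: 3q + 8(1−q).
Set equal: 3q = 2(1−q) → q = 2/5.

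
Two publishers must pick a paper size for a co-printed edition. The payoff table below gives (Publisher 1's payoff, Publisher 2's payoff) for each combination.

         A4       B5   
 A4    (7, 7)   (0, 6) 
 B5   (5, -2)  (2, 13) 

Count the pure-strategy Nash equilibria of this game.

2

Both A4: Publisher 1 gets 7 (best alternative 5); Publisher 2 gets 7 (best alternative 6). Neither deviates — NE.
Both B5: Publisher 1 gets 2 (best alternative 0); Publisher 2 gets 13 (best alternative -2). Neither deviates — NE.
(A4, B5) is not a NE: Publisher 1 would switch to B5 (2 > 0).
No other cell survives both best-response checks, so there are 2 pure NE.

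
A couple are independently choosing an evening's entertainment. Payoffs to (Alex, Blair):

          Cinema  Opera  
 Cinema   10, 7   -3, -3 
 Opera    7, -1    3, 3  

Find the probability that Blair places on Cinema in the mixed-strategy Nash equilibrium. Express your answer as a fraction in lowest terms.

2/3

Blair's mix q on Cinema must make Alex indifferent between Cinema and Opera.
Alex's payoff from Cinema: 10q + (-3)(1−q). From Opera: 7q + 3(1−q).
Set equal: 3q = 6(1−q) → q = 6/9 = 2/3.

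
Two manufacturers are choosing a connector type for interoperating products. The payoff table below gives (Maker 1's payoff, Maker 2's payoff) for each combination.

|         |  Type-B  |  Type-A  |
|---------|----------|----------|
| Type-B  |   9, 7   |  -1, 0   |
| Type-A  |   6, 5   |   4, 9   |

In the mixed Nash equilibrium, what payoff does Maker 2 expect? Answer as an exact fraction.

Maker 1 mixes with probability p on Type-B, chosen so Maker 2 is indifferent: 7p + 5(1−p) = 0p + 9(1−p) gives p = 4/11.
Maker 2's expected payoff is 7·4/11 + 5·7/11 = 63/11.

63/11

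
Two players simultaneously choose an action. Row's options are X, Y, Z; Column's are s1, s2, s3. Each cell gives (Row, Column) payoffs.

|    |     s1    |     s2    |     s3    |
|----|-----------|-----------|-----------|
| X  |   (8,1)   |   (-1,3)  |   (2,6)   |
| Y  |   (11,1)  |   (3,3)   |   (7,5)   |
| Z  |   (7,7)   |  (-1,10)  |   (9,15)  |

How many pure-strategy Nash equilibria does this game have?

(Z, s3): Row gets 9 (best alternative 7); Column gets 15 (best alternative 10). Neither deviates — NE.
(X, s1) is not a NE: Row would switch to Y (11 > 8).
No other cell survives both best-response checks, so there is 1 pure NE.

1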